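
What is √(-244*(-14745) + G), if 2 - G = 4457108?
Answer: I*√859326 ≈ 927.0*I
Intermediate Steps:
G = -4457106 (G = 2 - 1*4457108 = 2 - 4457108 = -4457106)
√(-244*(-14745) + G) = √(-244*(-14745) - 4457106) = √(3597780 - 4457106) = √(-859326) = I*√859326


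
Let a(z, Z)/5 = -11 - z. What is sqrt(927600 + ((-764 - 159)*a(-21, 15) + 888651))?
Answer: sqrt(1770101) ≈ 1330.5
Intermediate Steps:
a(z, Z) = -55 - 5*z (a(z, Z) = 5*(-11 - z) = -55 - 5*z)
sqrt(927600 + ((-764 - 159)*a(-21, 15) + 888651)) = sqrt(927600 + ((-764 - 159)*(-55 - 5*(-21)) + 888651)) = sqrt(927600 + (-923*(-55 + 105) + 888651)) = sqrt(927600 + (-923*50 + 888651)) = sqrt(927600 + (-46150 + 888651)) = sqrt(927600 + 842501) = sqrt(1770101)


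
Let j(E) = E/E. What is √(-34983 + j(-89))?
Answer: I*√34982 ≈ 187.03*I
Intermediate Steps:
j(E) = 1
√(-34983 + j(-89)) = √(-34983 + 1) = √(-34982) = I*√34982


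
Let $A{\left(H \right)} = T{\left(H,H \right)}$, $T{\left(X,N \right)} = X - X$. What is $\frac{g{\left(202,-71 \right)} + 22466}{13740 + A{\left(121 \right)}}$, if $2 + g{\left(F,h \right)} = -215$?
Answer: $\frac{22249}{13740} \approx 1.6193$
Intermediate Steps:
$T{\left(X,N \right)} = 0$
$g{\left(F,h \right)} = -217$ ($g{\left(F,h \right)} = -2 - 215 = -217$)
$A{\left(H \right)} = 0$
$\frac{g{\left(202,-71 \right)} + 22466}{13740 + A{\left(121 \right)}} = \frac{-217 + 22466}{13740 + 0} = \frac{22249}{13740}$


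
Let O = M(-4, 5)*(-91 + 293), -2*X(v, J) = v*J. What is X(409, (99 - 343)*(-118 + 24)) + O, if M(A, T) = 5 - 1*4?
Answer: -4690210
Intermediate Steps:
X(v, J) = -J*v/2 (X(v, J) = -v*J/2 = -J*v/2)
M(A, T) = 1 (M(A, T) = 5 - 4 = 1)
O = 202 (O = 1*(-91 + 293) = 1*202 = 202)
X(409, (99 - 343)*(-118 + 24)) + O = -½*(99 - 343)*(-118 + 24)*409 + 202 = -½*(-244*(-94))*409 + 202 = -½*22936*409 + 202 = -4690412 + 202 = -4690210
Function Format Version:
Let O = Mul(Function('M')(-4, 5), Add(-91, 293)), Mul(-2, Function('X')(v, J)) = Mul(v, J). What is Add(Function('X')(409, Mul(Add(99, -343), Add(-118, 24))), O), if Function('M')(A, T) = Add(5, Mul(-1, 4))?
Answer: -4690210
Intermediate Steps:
Function('X')(v, J) = Mul(Rational(-1, 2), J, v) (Function('X')(v, J) = Mul(Rational(-1, 2), Mul(v, J)) = Mul(Rational(-1, 2), Mul(J, v)) = Mul(Rational(-1, 2), J, v))
Function('M')(A, T) = 1 (Function('M')(A, T) = Add(5, -4) = 1)
O = 202 (O = Mul(1, Add(-91, 293)) = Mul(1, 202) = 202)
Add(Function('X')(409, Mul(Add(99, -343), Add(-118, 24))), O) = Add(Mul(Rational(-1, 2), Mul(Add(99, -343), Add(-118, 24)), 409), 202) = Add(Mul(Rational(-1, 2), Mul(-244, -94), 409), 202) = Add(Mul(Rational(-1, 2), 22936, 409), 202) = Add(-4690412, 202) = -4690210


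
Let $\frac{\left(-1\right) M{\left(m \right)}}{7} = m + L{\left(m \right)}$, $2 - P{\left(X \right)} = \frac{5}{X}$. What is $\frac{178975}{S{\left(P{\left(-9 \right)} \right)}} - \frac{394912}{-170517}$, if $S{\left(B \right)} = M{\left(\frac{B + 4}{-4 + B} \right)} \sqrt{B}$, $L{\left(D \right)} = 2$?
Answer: $\frac{394912}{170517} + \frac{2326675 \sqrt{23}}{1771} \approx 6302.9$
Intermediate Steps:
$P{\left(X \right)} = 2 - \frac{5}{X}$
$M{\left(m \right)} = -14 - 7 m$ ($M{\left(m \right)} = - 7 \left(m + 2\right) = - 7 \left(2 + m\right) = -14 - 7 m$)
$S{\left(B \right)} = \sqrt{B} \left(-14 - \frac{7 \left(4 + B\right)}{-4 + B}\right)$ ($S{\left(B \right)} = \left(-14 - 7 \frac{B + 4}{-4 + B}\right) \sqrt{B} = \left(-14 - 7 \frac{4 + B}{-4 + B}\right) \sqrt{B} = \left(-14 - \frac{7 \left(4 + B\right)}{-4 + B}\right) \sqrt{B} = \sqrt{B} \left(-14 - \frac{7 \left(4 + B\right)}{-4 + B}\right)$)
$\frac{178975}{S{\left(P{\left(-9 \right)} \right)}} - \frac{394912}{-170517} = \frac{178975}{\sqrt{2 - \frac{5}{-9}} \frac{1}{-4 + \left(2 - \frac{5}{-9}\right)} \left(28 - 21 \left(2 - \frac{5}{-9}\right)\right)} - \frac{394912}{-170517} = \frac{178975}{\sqrt{2 - - \frac{5}{9}} \frac{1}{-4 + \left(2 - - \frac{5}{9}\right)} \left(28 - 21 \left(2 - - \frac{5}{9}\right)\right)} - - \frac{394912}{170517} = \frac{178975}{\sqrt{2 + \frac{5}{9}} \frac{1}{-4 + \left(2 + \frac{5}{9}\right)} \left(28 - 21 \left(2 + \frac{5}{9}\right)\right)} + \frac{394912}{170517} = \frac{178975}{\sqrt{\frac{23}{9}} \frac{1}{-4 + \frac{23}{9}} \left(28 - \frac{161}{3}\right)} + \frac{394912}{170517} = \frac{178975}{\frac{\sqrt{23}}{3} \frac{1}{- \frac{13}{9}} \left(28 - \frac{161}{3}\right)} + \frac{394912}{170517} = \frac{178975}{\frac{\sqrt{23}}{3} \left(- \frac{9}{13}\right) \left(- \frac{77}{3}\right)} + \frac{394912}{170517} = \frac{178975}{\frac{77}{13} \sqrt{23}} + \frac{394912}{170517} = 178975 \frac{13 \sqrt{23}}{1771} + \frac{394912}{170517} = \frac{2326675 \sqrt{23}}{1771} + \frac{394912}{170517} = \frac{394912}{170517} + \frac{2326675 \sqrt{23}}{1771}$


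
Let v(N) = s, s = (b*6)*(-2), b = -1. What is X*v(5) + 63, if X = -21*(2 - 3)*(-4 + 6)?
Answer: 567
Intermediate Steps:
s = 12 (s = -1*6*(-2) = -6*(-2) = 12)
v(N) = 12
X = 42 (X = -(-21)*2 = -21*(-2) = 42)
X*v(5) + 63 = 42*12 + 63 = 504 + 63 = 567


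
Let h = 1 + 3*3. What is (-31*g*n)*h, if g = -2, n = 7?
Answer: 4340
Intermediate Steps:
h = 10 (h = 1 + 9 = 10)
(-31*g*n)*h = -(-62)*7*10 = -31*(-14)*10 = 434*10 = 4340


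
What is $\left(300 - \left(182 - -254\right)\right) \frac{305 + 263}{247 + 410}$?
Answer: $- \frac{77248}{657} \approx -117.58$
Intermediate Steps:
$\left(300 - \left(182 - -254\right)\right) \frac{305 + 263}{247 + 410} = \left(300 - \left(182 + 254\right)\right) \frac{568}{657} = \left(300 - 436\right) 568 \cdot \frac{1}{657} = \left(300 - 436\right) \frac{568}{657} = \left(-136\right) \frac{568}{657} = - \frac{77248}{657}$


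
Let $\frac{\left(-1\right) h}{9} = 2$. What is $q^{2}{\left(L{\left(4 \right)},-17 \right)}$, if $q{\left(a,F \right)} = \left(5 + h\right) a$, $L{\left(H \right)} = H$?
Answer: $2704$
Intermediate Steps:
$h = -18$ ($h = \left(-9\right) 2 = -18$)
$q{\left(a,F \right)} = - 13 a$ ($q{\left(a,F \right)} = \left(5 - 18\right) a = - 13 a$)
$q^{2}{\left(L{\left(4 \right)},-17 \right)} = \left(\left(-13\right) 4\right)^{2} = \left(-52\right)^{2} = 2704$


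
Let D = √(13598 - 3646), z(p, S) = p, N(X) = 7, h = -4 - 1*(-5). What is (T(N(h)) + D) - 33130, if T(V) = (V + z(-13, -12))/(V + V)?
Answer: -231913/7 + 4*√622 ≈ -33031.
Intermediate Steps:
h = 1 (h = -4 + 5 = 1)
D = 4*√622 (D = √9952 = 4*√622 ≈ 99.760)
T(V) = (-13 + V)/(2*V) (T(V) = (V - 13)/(V + V) = (-13 + V)/((2*V)) = (-13 + V)*(1/(2*V)) = (-13 + V)/(2*V))
(T(N(h)) + D) - 33130 = ((½)*(-13 + 7)/7 + 4*√622) - 33130 = ((½)*(⅐)*(-6) + 4*√622) - 33130 = (-3/7 + 4*√622) - 33130 = -231913/7 + 4*√622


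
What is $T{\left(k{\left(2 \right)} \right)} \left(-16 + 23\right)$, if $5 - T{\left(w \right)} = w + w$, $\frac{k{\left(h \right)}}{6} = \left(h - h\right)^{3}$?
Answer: $35$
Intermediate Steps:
$k{\left(h \right)} = 0$ ($k{\left(h \right)} = 6 \left(h - h\right)^{3} = 6 \cdot 0^{3} = 6 \cdot 0 = 0$)
$T{\left(w \right)} = 5 - 2 w$ ($T{\left(w \right)} = 5 - \left(w + w\right) = 5 - 2 w$)
$T{\left(k{\left(2 \right)} \right)} \left(-16 + 23\right) = \left(5 - 0\right) \left(-16 + 23\right) = \left(5 + 0\right) 7 = 5 \cdot 7 = 35$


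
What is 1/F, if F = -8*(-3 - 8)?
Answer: 1/88 ≈ 0.011364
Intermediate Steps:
F = 88 (F = -8*(-11) = 88)
1/F = 1/88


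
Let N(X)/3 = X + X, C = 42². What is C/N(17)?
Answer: 294/17 ≈ 17.294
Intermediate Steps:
C = 1764
N(X) = 6*X (N(X) = 3*(X + X) = 3*(2*X) = 6*X)
C/N(17) = 1764/((6*17)) = 1764/102 = 1764*(1/102) = 294/17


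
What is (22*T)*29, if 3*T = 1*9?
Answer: 1914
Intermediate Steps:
T = 3 (T = (1*9)/3 = (1/3)*9 = 3)
(22*T)*29 = (22*3)*29 = 66*29 = 1914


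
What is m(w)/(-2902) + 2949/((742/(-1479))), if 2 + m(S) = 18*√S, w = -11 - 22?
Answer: -6328638779/1076642 - 9*I*√33/1451 ≈ -5878.1 - 0.035631*I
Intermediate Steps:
w = -33
m(S) = -2 + 18*√S
m(w)/(-2902) + 2949/((742/(-1479))) = (-2 + 18*√(-33))/(-2902) + 2949/((742/(-1479))) = (-2 + 18*(I*√33))*(-1/2902) + 2949/((742*(-1/1479))) = (-2 + 18*I*√33)*(-1/2902) + 2949/(-742/1479) = (1/1451 - 9*I*√33/1451) + 2949*(-1479/742) = (1/1451 - 9*I*√33/1451) - 4361571/742 = -6328638779/1076642 - 9*I*√33/1451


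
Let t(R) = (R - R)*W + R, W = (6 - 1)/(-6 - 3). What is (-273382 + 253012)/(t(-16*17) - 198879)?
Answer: 20370/199151 ≈ 0.10228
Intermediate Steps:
W = -5/9 (W = 5/(-9) = 5*(-⅑) = -5/9 ≈ -0.55556)
t(R) = R (t(R) = (R - R)*(-5/9) + R = 0*(-5/9) + R = 0 + R = R)
(-273382 + 253012)/(t(-16*17) - 198879) = (-273382 + 253012)/(-16*17 - 198879) = -20370/(-272 - 198879) = -20370/(-199151) = -20370*(-1/199151) = 20370/199151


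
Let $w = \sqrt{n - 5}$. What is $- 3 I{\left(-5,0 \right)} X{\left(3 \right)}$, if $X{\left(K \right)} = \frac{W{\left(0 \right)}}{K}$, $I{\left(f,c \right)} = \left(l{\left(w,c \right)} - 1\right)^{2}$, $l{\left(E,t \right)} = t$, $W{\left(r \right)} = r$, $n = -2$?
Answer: $0$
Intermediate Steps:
$w = i \sqrt{7}$ ($w = \sqrt{-2 - 5} = \sqrt{-7} = i \sqrt{7} \approx 2.6458 i$)
$I{\left(f,c \right)} = \left(-1 + c\right)^{2}$ ($I{\left(f,c \right)} = \left(c - 1\right)^{2} = \left(-1 + c\right)^{2}$)
$X{\left(K \right)} = 0$ ($X{\left(K \right)} = \frac{0}{K} = 0$)
$- 3 I{\left(-5,0 \right)} X{\left(3 \right)} = - 3 \left(-1 + 0\right)^{2} \cdot 0 = - 3 \left(-1\right)^{2} \cdot 0 = \left(-3\right) 1 \cdot 0 = \left(-3\right) 0 = 0$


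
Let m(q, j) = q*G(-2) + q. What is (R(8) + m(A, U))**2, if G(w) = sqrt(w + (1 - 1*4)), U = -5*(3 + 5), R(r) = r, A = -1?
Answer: (7 - I*sqrt(5))**2 ≈ 44.0 - 31.305*I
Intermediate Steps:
U = -40 (U = -5*8 = -40)
G(w) = sqrt(-3 + w) (G(w) = sqrt(w + (1 - 4)) = sqrt(w - 3) = sqrt(-3 + w))
m(q, j) = q + I*q*sqrt(5) (m(q, j) = q*sqrt(-3 - 2) + q = q*sqrt(-5) + q = q*(I*sqrt(5)) + q = I*q*sqrt(5) + q = q + I*q*sqrt(5))
(R(8) + m(A, U))**2 = (8 - (1 + I*sqrt(5)))**2 = (8 + (-1 - I*sqrt(5)))**2 = (7 - I*sqrt(5))**2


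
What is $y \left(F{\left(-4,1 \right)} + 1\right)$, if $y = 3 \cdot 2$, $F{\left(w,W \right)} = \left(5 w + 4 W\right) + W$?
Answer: $-84$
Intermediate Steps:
$F{\left(w,W \right)} = 5 W + 5 w$ ($F{\left(w,W \right)} = \left(4 W + 5 w\right) + W = 5 W + 5 w$)
$y = 6$
$y \left(F{\left(-4,1 \right)} + 1\right) = 6 \left(\left(5 \cdot 1 + 5 \left(-4\right)\right) + 1\right) = 6 \left(\left(5 - 20\right) + 1\right) = 6 \left(-15 + 1\right) = 6 \left(-14\right) = -84$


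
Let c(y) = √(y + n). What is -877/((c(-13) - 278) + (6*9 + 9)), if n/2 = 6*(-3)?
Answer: 188555/46274 + 6139*I/46274 ≈ 4.0748 + 0.13267*I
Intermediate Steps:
n = -36 (n = 2*(6*(-3)) = 2*(-18) = -36)
c(y) = √(-36 + y) (c(y) = √(y - 36) = √(-36 + y))
-877/((c(-13) - 278) + (6*9 + 9)) = -877/((√(-36 - 13) - 278) + (6*9 + 9)) = -877/((√(-49) - 278) + (54 + 9)) = -877/((7*I - 278) + 63) = -877/((-278 + 7*I) + 63) = -877*(-215 - 7*I)/46274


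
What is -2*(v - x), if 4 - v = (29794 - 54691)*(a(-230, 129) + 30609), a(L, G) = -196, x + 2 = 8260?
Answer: -1514368414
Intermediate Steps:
x = 8258 (x = -2 + 8260 = 8258)
v = 757192465 (v = 4 - (29794 - 54691)*(-196 + 30609) = 4 - (-24897)*30413 = 4 - 1*(-757192461) = 4 + 757192461 = 757192465)
-2*(v - x) = -2*(757192465 - 1*8258) = -2*(757192465 - 8258) = -2*757184207 = -1514368414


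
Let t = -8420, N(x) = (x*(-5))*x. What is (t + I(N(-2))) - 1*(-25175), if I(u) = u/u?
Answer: 16756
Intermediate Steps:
N(x) = -5*x² (N(x) = (-5*x)*x = -5*x²)
I(u) = 1
(t + I(N(-2))) - 1*(-25175) = (-8420 + 1) - 1*(-25175) = -8419 + 25175 = 16756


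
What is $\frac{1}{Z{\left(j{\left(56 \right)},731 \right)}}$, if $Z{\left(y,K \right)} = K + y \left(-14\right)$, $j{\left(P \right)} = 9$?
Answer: $\frac{1}{605} \approx 0.0016529$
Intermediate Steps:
$Z{\left(y,K \right)} = K - 14 y$
$\frac{1}{Z{\left(j{\left(56 \right)},731 \right)}} = \frac{1}{731 - 126} = \frac{1}{605}$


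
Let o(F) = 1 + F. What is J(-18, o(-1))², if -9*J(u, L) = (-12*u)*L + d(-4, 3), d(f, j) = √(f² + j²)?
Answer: 25/81 ≈ 0.30864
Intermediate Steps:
J(u, L) = -5/9 + 4*L*u/3 (J(u, L) = -((-12*u)*L + √((-4)² + 3²))/9 = -(-12*L*u + √(16 + 9))/9 = -(-12*L*u + √25)/9 = -(-12*L*u + 5)/9 = -(5 - 12*L*u)/9 = -5/9 + 4*L*u/3)
J(-18, o(-1))² = (-5/9 + (4/3)*(1 - 1)*(-18))² = (-5/9 + (4/3)*0*(-18))² = (-5/9 + 0)² = (-5/9)² = 25/81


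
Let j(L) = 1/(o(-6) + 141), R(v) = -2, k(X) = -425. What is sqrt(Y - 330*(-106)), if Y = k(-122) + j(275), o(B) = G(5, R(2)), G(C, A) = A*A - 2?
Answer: sqrt(706615338)/143 ≈ 185.89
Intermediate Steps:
G(C, A) = -2 + A**2 (G(C, A) = A**2 - 2 = -2 + A**2)
o(B) = 2 (o(B) = -2 + (-2)**2 = -2 + 4 = 2)
j(L) = 1/143 (j(L) = 1/(2 + 141) = 1/143)
Y = -60774/143 (Y = -425 + 1/143 = -60774/143 ≈ -424.99)
sqrt(Y - 330*(-106)) = sqrt(-60774/143 - 330*(-106)) = sqrt(-60774/143 + 34980) = sqrt(4941366/143) = sqrt(706615338)/143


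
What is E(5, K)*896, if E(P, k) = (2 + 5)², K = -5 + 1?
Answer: 43904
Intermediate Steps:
K = -4
E(P, k) = 49 (E(P, k) = 7² = 49)
E(5, K)*896 = 49*896 = 43904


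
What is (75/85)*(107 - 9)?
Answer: 1470/17 ≈ 86.471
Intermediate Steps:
(75/85)*(107 - 9) = (75*(1/85))*98 = (15/17)*98 = 1470/17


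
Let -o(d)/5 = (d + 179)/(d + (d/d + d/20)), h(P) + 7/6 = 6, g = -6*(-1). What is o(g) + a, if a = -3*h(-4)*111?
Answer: -253487/146 ≈ -1736.2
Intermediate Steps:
g = 6
h(P) = 29/6 (h(P) = -7/6 + 6 = 29/6)
o(d) = -5*(179 + d)/(1 + 21*d/20) (o(d) = -5*(d + 179)/(d + (d/d + d/20)) = -5*(179 + d)/(d + (1 + d*(1/20))) = -5*(179 + d)/(d + (1 + d/20)) = -5*(179 + d)/(1 + 21*d/20))
a = -3219/2 (a = -3*29/6*111 = -29/2*111 = -3219/2 ≈ -1609.5)
o(g) + a = 100*(-179 - 1*6)/(20 + 21*6) - 3219/2 = 100*(-179 - 6)/(20 + 126) - 3219/2 = 100*(-185)/146 - 3219/2 = 100*(1/146)*(-185) - 3219/2 = -9250/73 - 3219/2 = -253487/146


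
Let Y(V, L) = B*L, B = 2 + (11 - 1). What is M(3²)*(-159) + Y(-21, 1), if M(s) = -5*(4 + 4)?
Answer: 6372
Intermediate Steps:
B = 12 (B = 2 + 10 = 12)
M(s) = -40 (M(s) = -5*8 = -40)
Y(V, L) = 12*L
M(3²)*(-159) + Y(-21, 1) = -40*(-159) + 12*1 = 6360 + 12 = 6372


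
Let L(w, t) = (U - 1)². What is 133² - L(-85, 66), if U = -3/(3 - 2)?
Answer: 17673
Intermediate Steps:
U = -3 (U = -3/1 = -3*1 = -3)
L(w, t) = 16 (L(w, t) = (-3 - 1)² = (-4)² = 16)
133² - L(-85, 66) = 133² - 1*16 = 17689 - 16 = 17673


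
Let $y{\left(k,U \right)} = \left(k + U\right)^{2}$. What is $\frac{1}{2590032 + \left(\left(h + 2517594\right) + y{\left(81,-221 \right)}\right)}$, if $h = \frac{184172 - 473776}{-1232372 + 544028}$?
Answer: $\frac{172086}{882323885837} \approx 1.9504 \cdot 10^{-7}$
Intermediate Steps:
$h = \frac{72401}{172086}$ ($h = \frac{184172 - 473776}{-688344} = \left(-289604\right) \left(- \frac{1}{688344}\right) = \frac{72401}{172086} \approx 0.42073$)
$y{\left(k,U \right)} = \left(U + k\right)^{2}$
$\frac{1}{2590032 + \left(\left(h + 2517594\right) + y{\left(81,-221 \right)}\right)} = \frac{1}{2590032 + \left(\left(\frac{72401}{172086} + 2517594\right) + \left(-221 + 81\right)^{2}\right)} = \frac{1}{2590032 + \left(\frac{433242753485}{172086} + \left(-140\right)^{2}\right)} = \frac{1}{2590032 + \left(\frac{433242753485}{172086} + 19600\right)} = \frac{1}{2590032 + \frac{436615639085}{172086}} = \frac{1}{\frac{882323885837}{172086}} = \frac{172086}{882323885837}$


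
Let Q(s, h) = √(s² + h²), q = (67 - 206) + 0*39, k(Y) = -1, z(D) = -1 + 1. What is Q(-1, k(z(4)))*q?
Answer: -139*√2 ≈ -196.58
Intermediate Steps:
z(D) = 0
q = -139 (q = -139 + 0 = -139)
Q(s, h) = √(h² + s²)
Q(-1, k(z(4)))*q = √((-1)² + (-1)²)*(-139) = √(1 + 1)*(-139) = √2*(-139) = -139*√2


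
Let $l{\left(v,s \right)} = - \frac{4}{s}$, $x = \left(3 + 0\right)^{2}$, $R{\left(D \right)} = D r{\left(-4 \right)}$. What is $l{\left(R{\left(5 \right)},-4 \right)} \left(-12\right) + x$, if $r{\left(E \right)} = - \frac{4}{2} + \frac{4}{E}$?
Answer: $-3$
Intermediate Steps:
$r{\left(E \right)} = -2 + \frac{4}{E}$ ($r{\left(E \right)} = \left(-4\right) \frac{1}{2} + \frac{4}{E} = -2 + \frac{4}{E}$)
$R{\left(D \right)} = - 3 D$ ($R{\left(D \right)} = D \left(-2 + \frac{4}{-4}\right) = D \left(-2 + 4 \left(- \frac{1}{4}\right)\right) = D \left(-2 - 1\right) = D \left(-3\right) = - 3 D$)
$x = 9$ ($x = 3^{2} = 9$)
$l{\left(R{\left(5 \right)},-4 \right)} \left(-12\right) + x = - \frac{4}{-4} \left(-12\right) + 9 = \left(-4\right) \left(- \frac{1}{4}\right) \left(-12\right) + 9 = 1 \left(-12\right) + 9 = -12 + 9 = -3$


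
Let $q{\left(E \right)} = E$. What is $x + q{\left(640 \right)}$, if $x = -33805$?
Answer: $-33165$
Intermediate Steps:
$x + q{\left(640 \right)} = -33805 + 640 = -33165$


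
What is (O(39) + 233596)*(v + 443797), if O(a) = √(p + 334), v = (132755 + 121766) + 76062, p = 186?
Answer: 180892070480 + 1548760*√130 ≈ 1.8091e+11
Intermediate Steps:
v = 330583 (v = 254521 + 76062 = 330583)
O(a) = 2*√130 (O(a) = √(186 + 334) = √520 = 2*√130)
(O(39) + 233596)*(v + 443797) = (2*√130 + 233596)*(330583 + 443797) = (233596 + 2*√130)*774380 = 180892070480 + 1548760*√130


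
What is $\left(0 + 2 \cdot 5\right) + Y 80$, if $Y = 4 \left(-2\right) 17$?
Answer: $-10870$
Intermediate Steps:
$Y = -136$ ($Y = \left(-8\right) 17 = -136$)
$\left(0 + 2 \cdot 5\right) + Y 80 = \left(0 + 2 \cdot 5\right) - 10880 = \left(0 + 10\right) - 10880 = 10 - 10880 = -10870$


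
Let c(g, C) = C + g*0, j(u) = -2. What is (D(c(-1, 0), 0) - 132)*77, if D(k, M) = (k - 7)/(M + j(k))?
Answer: -19789/2 ≈ -9894.5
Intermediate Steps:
c(g, C) = C (c(g, C) = C + 0 = C)
D(k, M) = (-7 + k)/(-2 + M) (D(k, M) = (k - 7)/(M - 2) = (-7 + k)/(-2 + M))
(D(c(-1, 0), 0) - 132)*77 = ((-7 + 0)/(-2 + 0) - 132)*77 = (-7/(-2) - 132)*77 = (-1/2*(-7) - 132)*77 = (7/2 - 132)*77 = -257/2*77 = -19789/2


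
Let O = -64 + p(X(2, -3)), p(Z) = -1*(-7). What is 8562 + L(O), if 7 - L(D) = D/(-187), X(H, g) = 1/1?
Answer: 1602346/187 ≈ 8568.7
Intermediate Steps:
X(H, g) = 1
p(Z) = 7
O = -57 (O = -64 + 7 = -57)
L(D) = 7 + D/187 (L(D) = 7 - D/(-187) = 7 - D*(-1)/187 = 7 - (-1)*D/187 = 7 + D/187)
8562 + L(O) = 8562 + (7 + (1/187)*(-57)) = 8562 + (7 - 57/187) = 8562 + 1252/187 = 1602346/187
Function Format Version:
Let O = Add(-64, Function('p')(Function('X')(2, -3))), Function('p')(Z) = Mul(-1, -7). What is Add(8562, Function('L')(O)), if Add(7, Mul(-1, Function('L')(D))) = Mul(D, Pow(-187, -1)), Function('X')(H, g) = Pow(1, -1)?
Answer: Rational(1602346, 187) ≈ 8568.7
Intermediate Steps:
Function('X')(H, g) = 1
Function('p')(Z) = 7
O = -57 (O = Add(-64, 7) = -57)
Function('L')(D) = Add(7, Mul(Rational(1, 187), D)) (Function('L')(D) = Add(7, Mul(-1, Mul(D, Pow(-187, -1)))) = Add(7, Mul(-1, Mul(D, Rational(-1, 187)))) = Add(7, Mul(-1, Mul(Rational(-1, 187), D))) = Add(7, Mul(Rational(1, 187), D)))
Add(8562, Function('L')(O)) = Add(8562, Add(7, Mul(Rational(1, 187), -57))) = Add(8562, Add(7, Rational(-57, 187))) = Add(8562, Rational(1252, 187)) = Rational(1602346, 187)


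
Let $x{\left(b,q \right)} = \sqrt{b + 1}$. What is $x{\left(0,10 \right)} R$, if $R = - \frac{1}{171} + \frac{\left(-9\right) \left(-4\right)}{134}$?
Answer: $\frac{3011}{11457} \approx 0.26281$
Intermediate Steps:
$R = \frac{3011}{11457}$ ($R = \left(-1\right) \frac{1}{171} + 36 \cdot \frac{1}{134} = - \frac{1}{171} + \frac{18}{67} = \frac{3011}{11457} \approx 0.26281$)
$x{\left(b,q \right)} = \sqrt{1 + b}$
$x{\left(0,10 \right)} R = \sqrt{1 + 0} \cdot \frac{3011}{11457} = \sqrt{1} \cdot \frac{3011}{11457} = 1 \cdot \frac{3011}{11457} = \frac{3011}{11457}$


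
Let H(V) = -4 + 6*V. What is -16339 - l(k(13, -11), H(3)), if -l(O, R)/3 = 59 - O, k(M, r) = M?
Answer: -16201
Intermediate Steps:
l(O, R) = -177 + 3*O (l(O, R) = -3*(59 - O) = -177 + 3*O)
-16339 - l(k(13, -11), H(3)) = -16339 - (-177 + 3*13) = -16339 - (-177 + 39) = -16339 - 1*(-138) = -16339 + 138 = -16201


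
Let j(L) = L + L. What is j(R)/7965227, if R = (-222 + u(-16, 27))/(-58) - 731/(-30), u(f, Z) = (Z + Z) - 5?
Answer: 23794/3464873745 ≈ 6.8672e-6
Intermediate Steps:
u(f, Z) = -5 + 2*Z (u(f, Z) = 2*Z - 5 = -5 + 2*Z)
R = 11897/435 (R = (-222 + (-5 + 2*27))/(-58) - 731/(-30) = (-222 + (-5 + 54))*(-1/58) - 731*(-1/30) = (-222 + 49)*(-1/58) + 731/30 = -173*(-1/58) + 731/30 = 173/58 + 731/30 = 11897/435 ≈ 27.349)
j(L) = 2*L
j(R)/7965227 = (2*(11897/435))/7965227 = (23794/435)*(1/7965227) = 23794/3464873745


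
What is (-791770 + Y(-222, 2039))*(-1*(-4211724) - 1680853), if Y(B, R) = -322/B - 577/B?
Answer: -444856361177711/222 ≈ -2.0039e+12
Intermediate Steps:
Y(B, R) = -899/B
(-791770 + Y(-222, 2039))*(-1*(-4211724) - 1680853) = (-791770 - 899/(-222))*(-1*(-4211724) - 1680853) = (-791770 - 899*(-1/222))*(4211724 - 1680853) = (-791770 + 899/222)*2530871 = -175772041/222*2530871 = -444856361177711/222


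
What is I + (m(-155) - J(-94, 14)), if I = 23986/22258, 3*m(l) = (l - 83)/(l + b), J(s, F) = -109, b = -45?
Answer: 368840551/3338700 ≈ 110.47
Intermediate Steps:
m(l) = (-83 + l)/(3*(-45 + l)) (m(l) = ((l - 83)/(l - 45))/3 = ((-83 + l)/(-45 + l))/3 = (-83 + l)/(3*(-45 + l)))
I = 11993/11129 (I = 23986*(1/22258) = 11993/11129 ≈ 1.0776)
I + (m(-155) - J(-94, 14)) = 11993/11129 + ((-83 - 155)/(3*(-45 - 155)) - 1*(-109)) = 11993/11129 + ((⅓)*(-238)/(-200) + 109) = 11993/11129 + ((⅓)*(-1/200)*(-238) + 109) = 11993/11129 + (119/300 + 109) = 11993/11129 + 32819/300 = 368840551/3338700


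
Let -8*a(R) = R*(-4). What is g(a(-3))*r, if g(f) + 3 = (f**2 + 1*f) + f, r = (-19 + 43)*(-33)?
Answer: 2970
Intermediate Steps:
a(R) = R/2 (a(R) = -R*(-4)/8 = -(-1)*R/2 = R/2)
r = -792 (r = 24*(-33) = -792)
g(f) = -3 + f**2 + 2*f (g(f) = -3 + ((f**2 + 1*f) + f) = -3 + ((f**2 + f) + f) = -3 + ((f + f**2) + f) = -3 + (f**2 + 2*f) = -3 + f**2 + 2*f)
g(a(-3))*r = (-3 + ((1/2)*(-3))**2 + 2*((1/2)*(-3)))*(-792) = (-3 + (-3/2)**2 + 2*(-3/2))*(-792) = (-3 + 9/4 - 3)*(-792) = -15/4*(-792) = 2970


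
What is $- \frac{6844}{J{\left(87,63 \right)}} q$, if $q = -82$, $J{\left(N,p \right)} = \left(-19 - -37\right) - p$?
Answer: $- \frac{561208}{45} \approx -12471.0$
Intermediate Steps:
$J{\left(N,p \right)} = 18 - p$ ($J{\left(N,p \right)} = \left(-19 + 37\right) - p = 18 - p$)
$- \frac{6844}{J{\left(87,63 \right)}} q = - \frac{6844}{18 - 63} \left(-82\right) = - \frac{6844}{-45} \left(-82\right) = \left(-6844\right) \left(- \frac{1}{45}\right) \left(-82\right) = \frac{6844}{45} \left(-82\right) = - \frac{561208}{45}$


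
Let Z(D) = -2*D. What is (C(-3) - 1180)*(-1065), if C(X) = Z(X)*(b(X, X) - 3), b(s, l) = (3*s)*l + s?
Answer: 1122510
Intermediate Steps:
b(s, l) = s + 3*l*s (b(s, l) = 3*l*s + s = s + 3*l*s)
C(X) = -2*X*(-3 + X*(1 + 3*X)) (C(X) = (-2*X)*(X*(1 + 3*X) - 3) = (-2*X)*(-3 + X*(1 + 3*X)) = -2*X*(-3 + X*(1 + 3*X)))
(C(-3) - 1180)*(-1065) = (2*(-3)*(3 - 1*(-3) - 3*(-3)²) - 1180)*(-1065) = (2*(-3)*(3 + 3 - 3*9) - 1180)*(-1065) = (2*(-3)*(3 + 3 - 27) - 1180)*(-1065) = (2*(-3)*(-21) - 1180)*(-1065) = (126 - 1180)*(-1065) = -1054*(-1065) = 1122510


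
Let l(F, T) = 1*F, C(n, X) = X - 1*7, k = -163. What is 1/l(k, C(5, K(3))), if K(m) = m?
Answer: -1/163 ≈ -0.0061350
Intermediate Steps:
C(n, X) = -7 + X (C(n, X) = X - 7 = -7 + X)
l(F, T) = F
1/l(k, C(5, K(3))) = 1/(-163) = -1/163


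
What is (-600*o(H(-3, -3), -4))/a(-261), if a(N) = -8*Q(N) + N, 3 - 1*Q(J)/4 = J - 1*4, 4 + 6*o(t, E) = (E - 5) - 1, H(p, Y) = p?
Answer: -1400/8837 ≈ -0.15842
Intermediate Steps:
o(t, E) = -5/3 + E/6 (o(t, E) = -⅔ + ((E - 5) - 1)/6 = -⅔ + ((-5 + E) - 1)/6 = -⅔ + (-6 + E)/6 = -⅔ + (-1 + E/6) = -5/3 + E/6)
Q(J) = 28 - 4*J (Q(J) = 12 - 4*(J - 1*4) = 12 - 4*(J - 4) = 12 - 4*(-4 + J) = 12 + (16 - 4*J) = 28 - 4*J)
a(N) = -224 + 33*N (a(N) = -8*(28 - 4*N) + N = (-224 + 32*N) + N = -224 + 33*N)
(-600*o(H(-3, -3), -4))/a(-261) = (-600*(-5/3 + (⅙)*(-4)))/(-224 + 33*(-261)) = (-600*(-5/3 - ⅔))/(-224 - 8613) = -600*(-7/3)/(-8837) = 1400*(-1/8837) = -1400/8837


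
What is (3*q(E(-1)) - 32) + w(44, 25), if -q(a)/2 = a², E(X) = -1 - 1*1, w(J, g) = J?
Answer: -12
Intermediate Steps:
E(X) = -2 (E(X) = -1 - 1 = -2)
q(a) = -2*a²
(3*q(E(-1)) - 32) + w(44, 25) = (3*(-2*(-2)²) - 32) + 44 = (3*(-2*4) - 32) + 44 = (3*(-8) - 32) + 44 = (-24 - 32) + 44 = -56 + 44 = -12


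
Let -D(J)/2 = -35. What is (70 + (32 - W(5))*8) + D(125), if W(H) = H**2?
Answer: 196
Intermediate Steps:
D(J) = 70 (D(J) = -2*(-35) = 70)
(70 + (32 - W(5))*8) + D(125) = (70 + (32 - 1*5**2)*8) + 70 = (70 + (32 - 1*25)*8) + 70 = (70 + (32 - 25)*8) + 70 = (70 + 7*8) + 70 = (70 + 56) + 70 = 126 + 70 = 196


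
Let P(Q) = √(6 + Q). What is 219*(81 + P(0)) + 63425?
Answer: 81164 + 219*√6 ≈ 81701.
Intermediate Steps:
219*(81 + P(0)) + 63425 = 219*(81 + √(6 + 0)) + 63425 = 219*(81 + √6) + 63425 = (17739 + 219*√6) + 63425 = 81164 + 219*√6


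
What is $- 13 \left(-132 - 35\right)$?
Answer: $2171$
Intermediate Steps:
$- 13 \left(-132 - 35\right) = \left(-13\right) \left(-167\right) = 2171$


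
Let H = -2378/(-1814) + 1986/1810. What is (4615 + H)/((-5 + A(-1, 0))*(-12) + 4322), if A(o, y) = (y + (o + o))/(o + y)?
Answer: 3790130221/3577198930 ≈ 1.0595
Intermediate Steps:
A(o, y) = (y + 2*o)/(o + y)
H = 1976696/820835 (H = -2378*(-1/1814) + 1986*(1/1810) = 1189/907 + 993/905 = 1976696/820835 ≈ 2.4082)
(4615 + H)/((-5 + A(-1, 0))*(-12) + 4322) = (4615 + 1976696/820835)/((-5 + (0 + 2*(-1))/(-1 + 0))*(-12) + 4322) = 3790130221/(820835*((-5 + (0 - 2)/(-1))*(-12) + 4322)) = 3790130221/(820835*((-5 - 1*(-2))*(-12) + 4322)) = 3790130221/(820835*((-5 + 2)*(-12) + 4322)) = 3790130221/(820835*(-3*(-12) + 4322)) = 3790130221/(820835*(36 + 4322)) = (3790130221/820835)/4358 = (3790130221/820835)*(1/4358) = 3790130221/3577198930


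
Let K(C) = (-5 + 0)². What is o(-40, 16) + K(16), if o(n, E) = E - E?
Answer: 25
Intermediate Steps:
o(n, E) = 0
K(C) = 25 (K(C) = (-5)² = 25)
o(-40, 16) + K(16) = 0 + 25 = 25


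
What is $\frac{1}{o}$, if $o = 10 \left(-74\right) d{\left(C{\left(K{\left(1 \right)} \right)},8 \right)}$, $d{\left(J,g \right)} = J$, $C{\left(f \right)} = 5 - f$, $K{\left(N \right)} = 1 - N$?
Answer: $- \frac{1}{3700} \approx -0.00027027$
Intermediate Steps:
$o = -3700$ ($o = 10 \left(-74\right) \left(5 - \left(1 - 1\right)\right) = - 740 \left(5 - \left(1 - 1\right)\right) = - 740 \left(5 - 0\right) = - 740 \left(5 + 0\right) = \left(-740\right) 5 = -3700$)
$\frac{1}{o} = \frac{1}{-3700} = - \frac{1}{3700}$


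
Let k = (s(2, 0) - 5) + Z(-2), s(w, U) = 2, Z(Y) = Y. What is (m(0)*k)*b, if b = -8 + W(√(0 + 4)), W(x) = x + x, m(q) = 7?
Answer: 140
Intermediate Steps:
W(x) = 2*x
b = -4 (b = -8 + 2*√(0 + 4) = -8 + 2*√4 = -8 + 2*2 = -8 + 4 = -4)
k = -5 (k = (2 - 5) - 2 = -3 - 2 = -5)
(m(0)*k)*b = (7*(-5))*(-4) = -35*(-4) = 140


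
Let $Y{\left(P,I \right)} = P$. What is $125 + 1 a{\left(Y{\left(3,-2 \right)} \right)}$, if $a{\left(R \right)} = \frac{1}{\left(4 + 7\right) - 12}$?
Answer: $124$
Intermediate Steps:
$a{\left(R \right)} = -1$ ($a{\left(R \right)} = \frac{1}{11 - 12} = \frac{1}{-1} = -1$)
$125 + 1 a{\left(Y{\left(3,-2 \right)} \right)} = 125 + 1 \left(-1\right) = 125 - 1 = 124$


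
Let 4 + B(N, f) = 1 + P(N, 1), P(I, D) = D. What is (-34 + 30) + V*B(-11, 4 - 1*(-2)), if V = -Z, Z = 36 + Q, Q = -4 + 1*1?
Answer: 62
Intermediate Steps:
Q = -3 (Q = -4 + 1 = -3)
Z = 33 (Z = 36 - 3 = 33)
B(N, f) = -2 (B(N, f) = -4 + (1 + 1) = -4 + 2 = -2)
V = -33 (V = -1*33 = -33)
(-34 + 30) + V*B(-11, 4 - 1*(-2)) = (-34 + 30) - 33*(-2) = -4 + 66 = 62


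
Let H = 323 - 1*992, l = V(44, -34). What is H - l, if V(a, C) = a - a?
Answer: -669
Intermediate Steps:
V(a, C) = 0
l = 0
H = -669 (H = 323 - 992 = -669)
H - l = -669 - 1*0 = -669 + 0 = -669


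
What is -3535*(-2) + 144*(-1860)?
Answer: -260770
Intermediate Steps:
-3535*(-2) + 144*(-1860) = -1*(-7070) - 267840 = 7070 - 267840 = -260770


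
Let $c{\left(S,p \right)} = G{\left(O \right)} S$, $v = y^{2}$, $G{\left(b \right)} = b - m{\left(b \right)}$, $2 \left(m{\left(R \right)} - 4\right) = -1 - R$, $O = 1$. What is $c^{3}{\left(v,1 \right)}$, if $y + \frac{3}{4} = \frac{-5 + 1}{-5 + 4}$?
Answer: $- \frac{4826809}{512} \approx -9427.4$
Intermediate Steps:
$m{\left(R \right)} = \frac{7}{2} - \frac{R}{2}$ ($m{\left(R \right)} = 4 + \frac{-1 - R}{2} = 4 - \left(\frac{1}{2} + \frac{R}{2}\right) = \frac{7}{2} - \frac{R}{2}$)
$G{\left(b \right)} = - \frac{7}{2} + \frac{3 b}{2}$ ($G{\left(b \right)} = b - \left(\frac{7}{2} - \frac{b}{2}\right) = b + \left(- \frac{7}{2} + \frac{b}{2}\right) = - \frac{7}{2} + \frac{3 b}{2}$)
$y = \frac{13}{4}$ ($y = - \frac{3}{4} + \frac{-5 + 1}{-5 + 4} = - \frac{3}{4} - \frac{4}{-1} = - \frac{3}{4} - -4 = - \frac{3}{4} + 4 = \frac{13}{4} \approx 3.25$)
$v = \frac{169}{16}$ ($v = \left(\frac{13}{4}\right)^{2} = \frac{169}{16} \approx 10.563$)
$c{\left(S,p \right)} = - 2 S$ ($c{\left(S,p \right)} = \left(- \frac{7}{2} + \frac{3}{2} \cdot 1\right) S = \left(- \frac{7}{2} + \frac{3}{2}\right) S = - 2 S$)
$c^{3}{\left(v,1 \right)} = \left(\left(-2\right) \frac{169}{16}\right)^{3} = \left(- \frac{169}{8}\right)^{3} = - \frac{4826809}{512}$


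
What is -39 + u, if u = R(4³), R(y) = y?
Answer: 25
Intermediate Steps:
u = 64 (u = 4³ = 64)
-39 + u = -39 + 64 = 25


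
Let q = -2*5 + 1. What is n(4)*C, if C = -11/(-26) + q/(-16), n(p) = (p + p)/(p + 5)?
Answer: 205/234 ≈ 0.87607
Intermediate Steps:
n(p) = 2*p/(5 + p) (n(p) = (2*p)/(5 + p) = 2*p/(5 + p))
q = -9 (q = -10 + 1 = -9)
C = 205/208 (C = -11/(-26) - 9/(-16) = -11*(-1/26) - 9*(-1/16) = 11/26 + 9/16 = 205/208 ≈ 0.98558)
n(4)*C = (2*4/(5 + 4))*(205/208) = (2*4/9)*(205/208) = (2*4*(⅑))*(205/208) = (8/9)*(205/208) = 205/234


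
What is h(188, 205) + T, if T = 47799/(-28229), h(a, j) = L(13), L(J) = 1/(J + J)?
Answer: -1214545/733954 ≈ -1.6548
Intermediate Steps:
L(J) = 1/(2*J)
h(a, j) = 1/26 (h(a, j) = (1/2)/13 = (1/2)*(1/13) = 1/26)
T = -47799/28229 (T = 47799*(-1/28229) = -47799/28229 ≈ -1.6933)
h(188, 205) + T = 1/26 - 47799/28229 = -1214545/733954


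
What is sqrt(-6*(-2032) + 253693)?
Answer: sqrt(265885) ≈ 515.64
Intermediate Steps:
sqrt(-6*(-2032) + 253693) = sqrt(12192 + 253693) = sqrt(265885)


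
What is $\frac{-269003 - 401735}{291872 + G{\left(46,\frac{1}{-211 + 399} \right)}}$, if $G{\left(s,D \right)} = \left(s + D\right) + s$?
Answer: $- \frac{6636776}{2888907} \approx -2.2973$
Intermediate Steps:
$G{\left(s,D \right)} = D + 2 s$ ($G{\left(s,D \right)} = \left(D + s\right) + s = D + 2 s$)
$\frac{-269003 - 401735}{291872 + G{\left(46,\frac{1}{-211 + 399} \right)}} = \frac{-269003 - 401735}{291872 + \left(\frac{1}{-211 + 399} + 2 \cdot 46\right)} = - \frac{670738}{291872 + \left(\frac{1}{188} + 92\right)} = - \frac{670738}{291872 + \frac{17297}{188}} = - \frac{670738}{\frac{54889233}{188}} = \left(-670738\right) \frac{188}{54889233} = - \frac{6636776}{2888907}$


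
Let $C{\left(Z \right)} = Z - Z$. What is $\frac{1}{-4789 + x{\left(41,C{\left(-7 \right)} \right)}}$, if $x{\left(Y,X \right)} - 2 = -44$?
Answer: $- \frac{1}{4831} \approx -0.000207$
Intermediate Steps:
$C{\left(Z \right)} = 0$
$x{\left(Y,X \right)} = -42$ ($x{\left(Y,X \right)} = 2 - 44 = -42$)
$\frac{1}{-4789 + x{\left(41,C{\left(-7 \right)} \right)}} = \frac{1}{-4789 - 42} = \frac{1}{-4831} = - \frac{1}{4831}$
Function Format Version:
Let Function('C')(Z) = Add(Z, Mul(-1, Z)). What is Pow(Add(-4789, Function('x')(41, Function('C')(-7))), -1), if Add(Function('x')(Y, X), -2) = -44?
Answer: Rational(-1, 4831) ≈ -0.00020700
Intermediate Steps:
Function('C')(Z) = 0
Function('x')(Y, X) = -42 (Function('x')(Y, X) = Add(2, -44) = -42)
Pow(Add(-4789, Function('x')(41, Function('C')(-7))), -1) = Pow(Add(-4789, -42), -1) = Pow(-4831, -1) = Rational(-1, 4831)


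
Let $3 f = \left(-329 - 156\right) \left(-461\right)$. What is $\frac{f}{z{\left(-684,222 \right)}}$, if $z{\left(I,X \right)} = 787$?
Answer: $\frac{223585}{2361} \approx 94.699$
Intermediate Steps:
$f = \frac{223585}{3}$ ($f = \frac{\left(-329 - 156\right) \left(-461\right)}{3} = \frac{\left(-485\right) \left(-461\right)}{3} = \frac{1}{3} \cdot 223585 = \frac{223585}{3} \approx 74528.0$)
$\frac{f}{z{\left(-684,222 \right)}} = \frac{223585}{3 \cdot 787} = \frac{223585}{3} \cdot \frac{1}{787} = \frac{223585}{2361}$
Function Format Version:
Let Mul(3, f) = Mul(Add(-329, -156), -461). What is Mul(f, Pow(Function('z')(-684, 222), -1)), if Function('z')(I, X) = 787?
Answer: Rational(223585, 2361) ≈ 94.699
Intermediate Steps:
f = Rational(223585, 3) (f = Mul(Rational(1, 3), Mul(Add(-329, -156), -461)) = Mul(Rational(1, 3), Mul(-485, -461)) = Mul(Rational(1, 3), 223585) = Rational(223585, 3) ≈ 74528.)
Mul(f, Pow(Function('z')(-684, 222), -1)) = Mul(Rational(223585, 3), Pow(787, -1)) = Mul(Rational(223585, 3), Rational(1, 787)) = Rational(223585, 2361)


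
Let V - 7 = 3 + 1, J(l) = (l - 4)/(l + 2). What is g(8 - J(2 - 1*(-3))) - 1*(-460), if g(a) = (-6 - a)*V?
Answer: 2153/7 ≈ 307.57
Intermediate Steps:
J(l) = (-4 + l)/(2 + l)
V = 11 (V = 7 + (3 + 1) = 7 + 4 = 11)
g(a) = -66 - 11*a (g(a) = (-6 - a)*11 = -66 - 11*a)
g(8 - J(2 - 1*(-3))) - 1*(-460) = (-66 - 11*(8 - (-4 + (2 - 1*(-3)))/(2 + (2 - 1*(-3))))) - 1*(-460) = (-66 - 11*(8 - (-4 + (2 + 3))/(2 + (2 + 3)))) + 460 = (-66 - 11*(8 - (-4 + 5)/(2 + 5))) + 460 = (-66 - 11*(8 - 1/7)) + 460 = (-66 - 11*(8 - 1*⅐)) + 460 = (-66 - 11*(8 - ⅐)) + 460 = (-66 - 11*55/7) + 460 = (-66 - 605/7) + 460 = -1067/7 + 460 = 2153/7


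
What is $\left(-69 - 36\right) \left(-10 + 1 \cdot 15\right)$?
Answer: $-525$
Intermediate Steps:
$\left(-69 - 36\right) \left(-10 + 1 \cdot 15\right) = \left(-69 - 36\right) \left(-10 + 15\right) = \left(-105\right) 5 = -525$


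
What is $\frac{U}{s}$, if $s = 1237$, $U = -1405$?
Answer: $- \frac{1405}{1237} \approx -1.1358$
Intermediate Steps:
$\frac{U}{s} = - \frac{1405}{1237}$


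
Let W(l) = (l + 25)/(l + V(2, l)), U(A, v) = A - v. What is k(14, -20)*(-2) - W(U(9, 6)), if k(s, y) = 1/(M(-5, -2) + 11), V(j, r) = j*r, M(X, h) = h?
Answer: -10/3 ≈ -3.3333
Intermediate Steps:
k(s, y) = ⅑ (k(s, y) = 1/(-2 + 11) = 1/9 = ⅑)
W(l) = (25 + l)/(3*l) (W(l) = (l + 25)/(l + 2*l) = (25 + l)/((3*l)) = (25 + l)*(1/(3*l)) = (25 + l)/(3*l))
k(14, -20)*(-2) - W(U(9, 6)) = (⅑)*(-2) - (25 + (9 - 1*6))/(3*(9 - 1*6)) = -2/9 - (25 + (9 - 6))/(3*(9 - 6)) = -2/9 - (25 + 3)/(3*3) = -2/9 - 28/(3*3) = -2/9 - 1*28/9 = -2/9 - 28/9 = -10/3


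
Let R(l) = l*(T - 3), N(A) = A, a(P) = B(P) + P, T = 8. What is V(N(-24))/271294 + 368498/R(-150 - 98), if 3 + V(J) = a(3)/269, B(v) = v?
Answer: -6723069932017/22623206660 ≈ -297.18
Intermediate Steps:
a(P) = 2*P (a(P) = P + P = 2*P)
V(J) = -801/269 (V(J) = -3 + (2*3)/269 = -3 + 6*(1/269) = -3 + 6/269 = -801/269)
R(l) = 5*l (R(l) = l*(8 - 3) = l*5 = 5*l)
V(N(-24))/271294 + 368498/R(-150 - 98) = -801/269/271294 + 368498/((5*(-150 - 98))) = -801/269*1/271294 + 368498/((5*(-248))) = -801/72978086 + 368498/(-1240) = -801/72978086 + 368498*(-1/1240) = -801/72978086 - 184249/620 = -6723069932017/22623206660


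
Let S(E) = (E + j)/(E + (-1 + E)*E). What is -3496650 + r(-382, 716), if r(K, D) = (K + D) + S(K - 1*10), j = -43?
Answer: -537257902259/153664 ≈ -3.4963e+6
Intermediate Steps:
S(E) = (-43 + E)/(E + E*(-1 + E)) (S(E) = (E - 43)/(E + (-1 + E)*E) = (-43 + E)/(E + E*(-1 + E)))
r(K, D) = D + K + (-53 + K)/(-10 + K)² (r(K, D) = (K + D) + (-43 + (K - 1*10))/(K - 1*10)² = (D + K) + (-43 + (K - 10))/(K - 10)² = (D + K) + (-43 + (-10 + K))/(-10 + K)² = (D + K) + (-53 + K)/(-10 + K)² = D + K + (-53 + K)/(-10 + K)²)
-3496650 + r(-382, 716) = -3496650 + (-53 - 382 + (-10 - 382)²*(716 - 382))/(-10 - 382)² = -3496650 + (-53 - 382 + (-392)²*334)/(-392)² = -3496650 + (-53 - 382 + 153664*334)/153664 = -3496650 + (-53 - 382 + 51323776)/153664 = -3496650 + (1/153664)*51323341 = -3496650 + 51323341/153664 = -537257902259/153664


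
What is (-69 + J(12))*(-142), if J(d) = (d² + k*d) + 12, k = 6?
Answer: -22578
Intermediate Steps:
J(d) = 12 + d² + 6*d (J(d) = (d² + 6*d) + 12 = 12 + d² + 6*d)
(-69 + J(12))*(-142) = (-69 + (12 + 12² + 6*12))*(-142) = (-69 + (12 + 144 + 72))*(-142) = (-69 + 228)*(-142) = 159*(-142) = -22578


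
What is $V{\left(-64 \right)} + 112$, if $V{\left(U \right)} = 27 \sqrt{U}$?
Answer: $112 + 216 i \approx 112.0 + 216.0 i$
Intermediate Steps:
$V{\left(-64 \right)} + 112 = 27 \sqrt{-64} + 112 = 27 \cdot 8 i + 112 = 216 i + 112 = 112 + 216 i$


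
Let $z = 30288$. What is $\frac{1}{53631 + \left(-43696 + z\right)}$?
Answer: $\frac{1}{40223} \approx 2.4861 \cdot 10^{-5}$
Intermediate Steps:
$\frac{1}{53631 + \left(-43696 + z\right)} = \frac{1}{53631 + \left(-43696 + 30288\right)} = \frac{1}{53631 - 13408} = \frac{1}{40223}$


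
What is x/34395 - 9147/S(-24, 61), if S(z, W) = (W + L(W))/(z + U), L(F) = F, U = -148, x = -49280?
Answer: 5410709102/419619 ≈ 12894.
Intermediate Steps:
S(z, W) = 2*W/(-148 + z) (S(z, W) = (W + W)/(z - 148) = (2*W)/(-148 + z) = 2*W/(-148 + z))
x/34395 - 9147/S(-24, 61) = -49280/34395 - 9147/(2*61/(-148 - 24)) = -49280*1/34395 - 9147/(2*61/(-172)) = -9856/6879 - 9147/(2*61*(-1/172)) = -9856/6879 - 9147/(-61/86) = -9856/6879 - 9147*(-86/61) = -9856/6879 + 786642/61 = 5410709102/419619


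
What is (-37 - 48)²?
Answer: 7225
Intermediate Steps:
(-37 - 48)² = (-85)² = 7225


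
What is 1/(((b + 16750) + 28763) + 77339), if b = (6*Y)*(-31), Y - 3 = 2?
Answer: 1/121922 ≈ 8.2020e-6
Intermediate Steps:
Y = 5 (Y = 3 + 2 = 5)
b = -930 (b = (6*5)*(-31) = 30*(-31) = -930)
1/(((b + 16750) + 28763) + 77339) = 1/(((-930 + 16750) + 28763) + 77339) = 1/((15820 + 28763) + 77339) = 1/(44583 + 77339) = 1/121922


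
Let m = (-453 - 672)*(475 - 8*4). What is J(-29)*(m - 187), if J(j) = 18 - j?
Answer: -23432414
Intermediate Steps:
m = -498375 (m = -1125*(475 - 32) = -1125*443 = -498375)
J(-29)*(m - 187) = (18 - 1*(-29))*(-498375 - 187) = (18 + 29)*(-498562) = 47*(-498562) = -23432414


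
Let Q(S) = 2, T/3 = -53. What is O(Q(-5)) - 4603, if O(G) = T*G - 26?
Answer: -4947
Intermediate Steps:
T = -159 (T = 3*(-53) = -159)
O(G) = -26 - 159*G (O(G) = -159*G - 26 = -26 - 159*G)
O(Q(-5)) - 4603 = (-26 - 159*2) - 4603 = (-26 - 318) - 4603 = -344 - 4603 = -4947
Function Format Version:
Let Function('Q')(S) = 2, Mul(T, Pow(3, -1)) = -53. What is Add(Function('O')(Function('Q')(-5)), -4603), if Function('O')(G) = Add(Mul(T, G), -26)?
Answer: -4947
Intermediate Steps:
T = -159 (T = Mul(3, -53) = -159)
Function('O')(G) = Add(-26, Mul(-159, G)) (Function('O')(G) = Add(Mul(-159, G), -26) = Add(-26, Mul(-159, G)))
Add(Function('O')(Function('Q')(-5)), -4603) = Add(Add(-26, Mul(-159, 2)), -4603) = Add(Add(-26, -318), -4603) = Add(-344, -4603) = -4947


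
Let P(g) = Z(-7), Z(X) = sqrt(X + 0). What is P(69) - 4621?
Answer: -4621 + I*sqrt(7) ≈ -4621.0 + 2.6458*I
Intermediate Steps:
Z(X) = sqrt(X)
P(g) = I*sqrt(7) (P(g) = sqrt(-7) = I*sqrt(7))
P(69) - 4621 = I*sqrt(7) - 4621 = -4621 + I*sqrt(7)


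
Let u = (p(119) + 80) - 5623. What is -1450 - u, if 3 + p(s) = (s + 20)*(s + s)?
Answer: -28986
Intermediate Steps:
p(s) = -3 + 2*s*(20 + s) (p(s) = -3 + (s + 20)*(s + s) = -3 + (20 + s)*(2*s) = -3 + 2*s*(20 + s))
u = 27536 (u = ((-3 + 2*119**2 + 40*119) + 80) - 5623 = ((-3 + 2*14161 + 4760) + 80) - 5623 = ((-3 + 28322 + 4760) + 80) - 5623 = (33079 + 80) - 5623 = 33159 - 5623 = 27536)
-1450 - u = -1450 - 1*27536 = -1450 - 27536 = -28986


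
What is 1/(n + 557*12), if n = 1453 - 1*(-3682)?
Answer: 1/11819 ≈ 8.4609e-5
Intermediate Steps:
n = 5135 (n = 1453 + 3682 = 5135)
1/(n + 557*12) = 1/(5135 + 557*12) = 1/(5135 + 6684) = 1/11819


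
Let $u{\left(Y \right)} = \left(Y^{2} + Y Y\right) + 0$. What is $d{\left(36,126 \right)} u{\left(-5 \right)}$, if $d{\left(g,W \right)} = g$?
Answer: $1800$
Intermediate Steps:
$u{\left(Y \right)} = 2 Y^{2}$ ($u{\left(Y \right)} = \left(Y^{2} + Y^{2}\right) + 0 = 2 Y^{2} + 0 = 2 Y^{2}$)
$d{\left(36,126 \right)} u{\left(-5 \right)} = 36 \cdot 2 \left(-5\right)^{2} = 36 \cdot 2 \cdot 25 = 36 \cdot 50 = 1800$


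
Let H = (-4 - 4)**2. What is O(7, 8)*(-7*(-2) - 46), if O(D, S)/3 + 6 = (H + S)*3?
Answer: -20160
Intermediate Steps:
H = 64 (H = (-8)**2 = 64)
O(D, S) = 558 + 9*S (O(D, S) = -18 + 3*((64 + S)*3) = -18 + 3*(192 + 3*S) = -18 + (576 + 9*S) = 558 + 9*S)
O(7, 8)*(-7*(-2) - 46) = (558 + 9*8)*(-7*(-2) - 46) = (558 + 72)*(14 - 46) = 630*(-32) = -20160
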